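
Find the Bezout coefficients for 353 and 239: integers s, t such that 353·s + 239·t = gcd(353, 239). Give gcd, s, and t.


Euclidean algorithm on (353, 239) — divide until remainder is 0:
  353 = 1 · 239 + 114
  239 = 2 · 114 + 11
  114 = 10 · 11 + 4
  11 = 2 · 4 + 3
  4 = 1 · 3 + 1
  3 = 3 · 1 + 0
gcd(353, 239) = 1.
Track Bezout coefficients alongside the remainders: start with r₀ = 353 = a·1 + b·0 (s = 1, t = 0) and r₁ = 239 = a·0 + b·1 (s = 0, t = 1); each new remainder r_{k+1} = r_{k-1} − q_k·r_k inherits s_{k+1} = s_{k-1} − q_k·s_k, t_{k+1} = t_{k-1} − q_k·t_k, so r_k = a·s_k + b·t_k at every step:
  q = 1: r = 114, s = 1 − 1·0 = 1, t = 0 − 1·1 = -1  (check: 353·1 + 239·(-1) = 114)
  q = 2: r = 11, s = 0 − 2·1 = -2, t = 1 − 2·(-1) = 3  (check: 353·(-2) + 239·3 = 11)
  q = 10: r = 4, s = 1 − 10·(-2) = 21, t = -1 − 10·3 = -31  (check: 353·21 + 239·(-31) = 4)
  q = 2: r = 3, s = -2 − 2·21 = -44, t = 3 − 2·(-31) = 65  (check: 353·(-44) + 239·65 = 3)
  q = 1: r = 1, s = 21 − 1·(-44) = 65, t = -31 − 1·65 = -96  (check: 353·65 + 239·(-96) = 1)
The row with r = 1 (the gcd) gives the Bezout coefficients s = 65, t = -96.
Result: 353 · (65) + 239 · (-96) = 1.

gcd(353, 239) = 1; s = 65, t = -96 (check: 353·65 + 239·(-96) = 1).


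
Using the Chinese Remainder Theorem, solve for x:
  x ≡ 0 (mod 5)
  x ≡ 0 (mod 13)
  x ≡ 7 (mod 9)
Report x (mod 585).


Moduli 5, 13, 9 are pairwise coprime; by CRT there is a unique solution modulo M = 5 · 13 · 9 = 585.
Solve pairwise, accumulating the modulus:
  Start with x ≡ 0 (mod 5).
  Combine with x ≡ 0 (mod 13): since gcd(5, 13) = 1, we get a unique residue mod 65.
    Write x = 0 + 5·t and substitute into x ≡ 0 (mod 13): 5·t ≡ 0 − 0 = 0 (mod 13).
    The inverse of 5 mod 13 is 8 (since 5·8 = 40 = 3·13 + 1), so t ≡ 8·0 = 0 ≡ 0 (mod 13).
    Then x = 0 + 5·0 = 0, valid modulo lcm(5, 13) = 65: x ≡ 0 (mod 65).
  Combine with x ≡ 7 (mod 9): since gcd(65, 9) = 1, we get a unique residue mod 585.
    Write x = 0 + 65·t and substitute into x ≡ 7 (mod 9): 65·t ≡ 7 − 0 = 7 (mod 9).
    Reduce coefficients mod 9: 2·t ≡ 7 (mod 9).
    The inverse of 2 mod 9 is 5 (since 2·5 = 10 = 1·9 + 1), so t ≡ 5·7 = 35 ≡ 8 (mod 9).
    Then x = 0 + 65·8 = 520, valid modulo lcm(65, 9) = 585: x ≡ 520 (mod 585).
Verify: 520 mod 5 = 0 ✓, 520 mod 13 = 0 ✓, 520 mod 9 = 7 ✓.

x ≡ 520 (mod 585).


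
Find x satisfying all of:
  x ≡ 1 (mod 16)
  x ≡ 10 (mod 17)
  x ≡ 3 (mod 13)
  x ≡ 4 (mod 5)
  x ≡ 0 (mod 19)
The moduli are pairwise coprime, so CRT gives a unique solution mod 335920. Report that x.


Product of moduli M = 16 · 17 · 13 · 5 · 19 = 335920.
Merge one congruence at a time:
  Start: x ≡ 1 (mod 16).
  Combine with x ≡ 10 (mod 17); new modulus lcm = 272.
    Write x = 1 + 16·t and substitute into x ≡ 10 (mod 17): 16·t ≡ 10 − 1 = 9 (mod 17).
    The inverse of 16 mod 17 is 16 (since 16·16 = 256 = 15·17 + 1), so t ≡ 16·9 = 144 ≡ 8 (mod 17).
    Then x = 1 + 16·8 = 129, valid modulo lcm(16, 17) = 272: x ≡ 129 (mod 272).
  Combine with x ≡ 3 (mod 13); new modulus lcm = 3536.
    Write x = 129 + 272·t and substitute into x ≡ 3 (mod 13): 272·t ≡ 3 − 129 = -126 (mod 13).
    Reduce coefficients mod 13: 12·t ≡ 4 (mod 13).
    The inverse of 12 mod 13 is 12 (since 12·12 = 144 = 11·13 + 1), so t ≡ 12·4 = 48 ≡ 9 (mod 13).
    Then x = 129 + 272·9 = 2577, valid modulo lcm(272, 13) = 3536: x ≡ 2577 (mod 3536).
  Combine with x ≡ 4 (mod 5); new modulus lcm = 17680.
    Write x = 2577 + 3536·t and substitute into x ≡ 4 (mod 5): 3536·t ≡ 4 − 2577 = -2573 (mod 5).
    Reduce coefficients mod 5: 1·t ≡ 2 (mod 5).
    So t ≡ 2 (mod 5).
    Then x = 2577 + 3536·2 = 9649, valid modulo lcm(3536, 5) = 17680: x ≡ 9649 (mod 17680).
  Combine with x ≡ 0 (mod 19); new modulus lcm = 335920.
    Write x = 9649 + 17680·t and substitute into x ≡ 0 (mod 19): 17680·t ≡ 0 − 9649 = -9649 (mod 19).
    Reduce coefficients mod 19: 10·t ≡ 3 (mod 19).
    The inverse of 10 mod 19 is 2 (since 10·2 = 20 = 1·19 + 1), so t ≡ 2·3 = 6 ≡ 6 (mod 19).
    Then x = 9649 + 17680·6 = 115729, valid modulo lcm(17680, 19) = 335920: x ≡ 115729 (mod 335920).
Verify against each original: 115729 mod 16 = 1, 115729 mod 17 = 10, 115729 mod 13 = 3, 115729 mod 5 = 4, 115729 mod 19 = 0.

x ≡ 115729 (mod 335920).


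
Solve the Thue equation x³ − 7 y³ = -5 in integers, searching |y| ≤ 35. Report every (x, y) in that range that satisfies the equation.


The equation is x³ - 7y³ = -5. For fixed y, x³ = 7·y³ − 5, so a solution requires the RHS to be a perfect cube.
Strategy: iterate y from -35 to 35, compute RHS = 7·y³ − 5, and check whether it is a (positive or negative) perfect cube.
Check small values of y:
  y = 0: RHS = -5 is not a perfect cube.
  y = 1: RHS = 2 is not a perfect cube.
  y = -1: RHS = -12 is not a perfect cube.
  y = 2: RHS = 51 is not a perfect cube.
  y = -2: RHS = -61 is not a perfect cube.
  y = 3: RHS = 184 is not a perfect cube.
  y = -3: RHS = -194 is not a perfect cube.
Continuing the search up to |y| = 35 finds no solutions either.
No (x, y) in the scanned range satisfies the equation.

No integer solutions with |y| ≤ 35.


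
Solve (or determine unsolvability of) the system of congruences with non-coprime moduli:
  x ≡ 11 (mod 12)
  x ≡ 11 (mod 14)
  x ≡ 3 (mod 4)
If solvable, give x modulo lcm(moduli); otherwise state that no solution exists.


Moduli 12, 14, 4 are not pairwise coprime, so CRT works modulo lcm(m_i) when all pairwise compatibility conditions hold.
Pairwise compatibility: gcd(m_i, m_j) must divide a_i - a_j for every pair.
Merge one congruence at a time:
  Start: x ≡ 11 (mod 12).
  Combine with x ≡ 11 (mod 14): gcd(12, 14) = 2; 11 - 11 = 0, which IS divisible by 2, so compatible.
    Write x = 11 + 12·t and substitute into x ≡ 11 (mod 14): 12·t ≡ 11 − 11 = 0 (mod 14).
    Divide the congruence (and modulus) by g = 2: 6·t ≡ 0 (mod 7).
    The inverse of 6 mod 7 is 6 (since 6·6 = 36 = 5·7 + 1), so t ≡ 6·0 = 0 ≡ 0 (mod 7).
    Then x = 11 + 12·0 = 11, valid modulo lcm(12, 14) = 84: x ≡ 11 (mod 84).
  Combine with x ≡ 3 (mod 4): gcd(84, 4) = 4; 3 - 11 = -8, which IS divisible by 4, so compatible.
    Write x = 11 + 84·t and substitute into x ≡ 3 (mod 4): 84·t ≡ 3 − 11 = -8 (mod 4).
    Divide the congruence (and modulus) by g = 4: 21·t ≡ -2 (mod 1).
    Modulo 1 every t works; take t = 0.
    Then x = 11 + 84·0 = 11, valid modulo lcm(84, 4) = 84: x ≡ 11 (mod 84).
Verify: 11 mod 12 = 11, 11 mod 14 = 11, 11 mod 4 = 3.

x ≡ 11 (mod 84).


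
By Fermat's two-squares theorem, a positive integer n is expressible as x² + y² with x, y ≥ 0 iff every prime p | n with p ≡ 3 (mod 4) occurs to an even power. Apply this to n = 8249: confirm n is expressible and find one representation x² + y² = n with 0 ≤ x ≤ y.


Step 1: Factor n = 8249 = 73 · 113.
Step 2: Check the mod-4 condition on each prime factor: 73 ≡ 1 (mod 4), exponent 1; 113 ≡ 1 (mod 4), exponent 1.
All primes ≡ 3 (mod 4) appear to even exponent (or don't appear), so by the two-squares theorem n IS expressible as a sum of two squares.
Step 3: Build a representation. Here n = 73 · 113 is a product of primes ≡ 1 (mod 4). Each prime p ≡ 1 (mod 4) is itself a sum of two squares; find a² by testing p − a² for a perfect square:
  73: 73 − 1² = 72, 73 − 2² = 69, 73 − 3² = 64 = 8² ⇒ 73 = 3² + 8².
  113: 113 − 1² = 112, 113 − 2² = 109, 113 − 3² = 104, 113 − 4² = 97, 113 − 5² = 88, 113 − 6² = 77, 113 − 7² = 64 = 8² ⇒ 113 = 7² + 8².
  Combine using the Brahmagupta–Fibonacci identity (a² + b²)(c² + d²) = (ac − bd)² + (ad + bc)² = (ac + bd)² + (ad − bc)²:
  73 · 113 = 8249: from (3² + 8²)(7² + 8²), take (3·7 − 8·8, 3·8 + 8·7) = (21 − 64, 24 + 56) = (-43, 80); dropping signs (only squares matter) gives (43, 80); check 43² + 80² = 1849 + 6400 = 8249 ✓.
Step 4: Order so x ≤ y and verify: 43² + 80² = 1849 + 6400 = 8249 = n. ✓

n = 8249 = 43² + 80² (one valid representation with x ≤ y).


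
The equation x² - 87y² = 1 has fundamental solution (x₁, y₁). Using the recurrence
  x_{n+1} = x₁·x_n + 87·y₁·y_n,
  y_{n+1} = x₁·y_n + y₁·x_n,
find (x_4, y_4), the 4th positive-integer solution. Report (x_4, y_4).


Step 1: Find the fundamental solution (x₁, y₁) of x² - 87y² = 1.
  Expand √87 as a continued fraction. a₀ = ⌊√87⌋ = 9; iterate m_{k+1} = d_k·a_k − m_k, d_{k+1} = (87 − m_{k+1}²)/d_k, a_{k+1} = ⌊(a₀ + m_{k+1})/d_{k+1}⌋ (starting m₀ = 0, d₀ = 1), with convergents p_k = a_k·p_{k-1} + p_{k-2}, q_k = a_k·q_{k-1} + q_{k-2} (p₋₁ = 1, q₋₁ = 0):
  k = 0: a₀ = 9; p₀/q₀ = 9/1; p₀² − 87·q₀² = 81 − 87 = -6.
  k = 1: m = 9, d = 6, a = ⌊(9 + 9)/6⌋ = 3; p/q = (3·9 + 1)/(3·1 + 0) = 28/3; p² − 87·q² = 784 − 783 = 1.
  The first convergent with p² − 87·q² = 1 gives the fundamental solution (x₁, y₁) = (28, 3).
Step 2: Apply the recurrence (x_{n+1}, y_{n+1}) = (x₁x_n + 87y₁y_n, x₁y_n + y₁x_n) repeatedly.
  From (x_1, y_1) = (28, 3): x_2 = 28·28 + 87·3·3 = 1567; y_2 = 28·3 + 3·28 = 168.
  From (x_2, y_2) = (1567, 168): x_3 = 28·1567 + 87·3·168 = 87724; y_3 = 28·168 + 3·1567 = 9405.
  From (x_3, y_3) = (87724, 9405): x_4 = 28·87724 + 87·3·9405 = 4910977; y_4 = 28·9405 + 3·87724 = 526512.
Step 3: Verify x_4² - 87·y_4² = 24117695094529 - 24117695094528 = 1 (should be 1). ✓

(x_1, y_1) = (28, 3); (x_4, y_4) = (4910977, 526512).


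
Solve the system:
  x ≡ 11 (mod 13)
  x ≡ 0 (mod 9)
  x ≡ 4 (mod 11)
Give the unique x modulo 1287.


Moduli 13, 9, 11 are pairwise coprime; by CRT there is a unique solution modulo M = 13 · 9 · 11 = 1287.
Solve pairwise, accumulating the modulus:
  Start with x ≡ 11 (mod 13).
  Combine with x ≡ 0 (mod 9): since gcd(13, 9) = 1, we get a unique residue mod 117.
    Write x = 11 + 13·t and substitute into x ≡ 0 (mod 9): 13·t ≡ 0 − 11 = -11 (mod 9).
    Reduce coefficients mod 9: 4·t ≡ 7 (mod 9).
    The inverse of 4 mod 9 is 7 (since 4·7 = 28 = 3·9 + 1), so t ≡ 7·7 = 49 ≡ 4 (mod 9).
    Then x = 11 + 13·4 = 63, valid modulo lcm(13, 9) = 117: x ≡ 63 (mod 117).
  Combine with x ≡ 4 (mod 11): since gcd(117, 11) = 1, we get a unique residue mod 1287.
    Write x = 63 + 117·t and substitute into x ≡ 4 (mod 11): 117·t ≡ 4 − 63 = -59 (mod 11).
    Reduce coefficients mod 11: 7·t ≡ 7 (mod 11).
    The inverse of 7 mod 11 is 8 (since 7·8 = 56 = 5·11 + 1), so t ≡ 8·7 = 56 ≡ 1 (mod 11).
    Then x = 63 + 117·1 = 180, valid modulo lcm(117, 11) = 1287: x ≡ 180 (mod 1287).
Verify: 180 mod 13 = 11 ✓, 180 mod 9 = 0 ✓, 180 mod 11 = 4 ✓.

x ≡ 180 (mod 1287).


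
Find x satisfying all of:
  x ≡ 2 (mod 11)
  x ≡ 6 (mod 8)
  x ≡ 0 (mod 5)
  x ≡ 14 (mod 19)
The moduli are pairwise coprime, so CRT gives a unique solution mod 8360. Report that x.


Product of moduli M = 11 · 8 · 5 · 19 = 8360.
Merge one congruence at a time:
  Start: x ≡ 2 (mod 11).
  Combine with x ≡ 6 (mod 8); new modulus lcm = 88.
    Write x = 2 + 11·t and substitute into x ≡ 6 (mod 8): 11·t ≡ 6 − 2 = 4 (mod 8).
    Reduce coefficients mod 8: 3·t ≡ 4 (mod 8).
    The inverse of 3 mod 8 is 3 (since 3·3 = 9 = 1·8 + 1), so t ≡ 3·4 = 12 ≡ 4 (mod 8).
    Then x = 2 + 11·4 = 46, valid modulo lcm(11, 8) = 88: x ≡ 46 (mod 88).
  Combine with x ≡ 0 (mod 5); new modulus lcm = 440.
    Write x = 46 + 88·t and substitute into x ≡ 0 (mod 5): 88·t ≡ 0 − 46 = -46 (mod 5).
    Reduce coefficients mod 5: 3·t ≡ 4 (mod 5).
    The inverse of 3 mod 5 is 2 (since 3·2 = 6 = 1·5 + 1), so t ≡ 2·4 = 8 ≡ 3 (mod 5).
    Then x = 46 + 88·3 = 310, valid modulo lcm(88, 5) = 440: x ≡ 310 (mod 440).
  Combine with x ≡ 14 (mod 19); new modulus lcm = 8360.
    Write x = 310 + 440·t and substitute into x ≡ 14 (mod 19): 440·t ≡ 14 − 310 = -296 (mod 19).
    Reduce coefficients mod 19: 3·t ≡ 8 (mod 19).
    The inverse of 3 mod 19 is 13 (since 3·13 = 39 = 2·19 + 1), so t ≡ 13·8 = 104 ≡ 9 (mod 19).
    Then x = 310 + 440·9 = 4270, valid modulo lcm(440, 19) = 8360: x ≡ 4270 (mod 8360).
Verify against each original: 4270 mod 11 = 2, 4270 mod 8 = 6, 4270 mod 5 = 0, 4270 mod 19 = 14.

x ≡ 4270 (mod 8360).


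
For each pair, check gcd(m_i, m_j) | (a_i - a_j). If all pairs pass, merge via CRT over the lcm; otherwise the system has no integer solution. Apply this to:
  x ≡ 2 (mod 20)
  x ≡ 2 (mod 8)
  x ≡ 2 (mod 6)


Moduli 20, 8, 6 are not pairwise coprime, so CRT works modulo lcm(m_i) when all pairwise compatibility conditions hold.
Pairwise compatibility: gcd(m_i, m_j) must divide a_i - a_j for every pair.
Merge one congruence at a time:
  Start: x ≡ 2 (mod 20).
  Combine with x ≡ 2 (mod 8): gcd(20, 8) = 4; 2 - 2 = 0, which IS divisible by 4, so compatible.
    Write x = 2 + 20·t and substitute into x ≡ 2 (mod 8): 20·t ≡ 2 − 2 = 0 (mod 8).
    Divide the congruence (and modulus) by g = 4: 5·t ≡ 0 (mod 2).
    Reduce coefficients mod 2: 1·t ≡ 0 (mod 2).
    So t ≡ 0 (mod 2).
    Then x = 2 + 20·0 = 2, valid modulo lcm(20, 8) = 40: x ≡ 2 (mod 40).
  Combine with x ≡ 2 (mod 6): gcd(40, 6) = 2; 2 - 2 = 0, which IS divisible by 2, so compatible.
    Write x = 2 + 40·t and substitute into x ≡ 2 (mod 6): 40·t ≡ 2 − 2 = 0 (mod 6).
    Divide the congruence (and modulus) by g = 2: 20·t ≡ 0 (mod 3).
    Reduce coefficients mod 3: 2·t ≡ 0 (mod 3).
    The inverse of 2 mod 3 is 2 (since 2·2 = 4 = 1·3 + 1), so t ≡ 2·0 = 0 ≡ 0 (mod 3).
    Then x = 2 + 40·0 = 2, valid modulo lcm(40, 6) = 120: x ≡ 2 (mod 120).
Verify: 2 mod 20 = 2, 2 mod 8 = 2, 2 mod 6 = 2.

x ≡ 2 (mod 120).


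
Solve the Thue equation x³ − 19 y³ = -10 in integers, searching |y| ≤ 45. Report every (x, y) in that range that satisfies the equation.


The equation is x³ - 19y³ = -10. For fixed y, x³ = 19·y³ − 10, so a solution requires the RHS to be a perfect cube.
Strategy: iterate y from -45 to 45, compute RHS = 19·y³ − 10, and check whether it is a (positive or negative) perfect cube.
Check small values of y:
  y = 0: RHS = -10 is not a perfect cube.
  y = 1: RHS = 9 is not a perfect cube.
  y = -1: RHS = -29 is not a perfect cube.
  y = 2: RHS = 142 is not a perfect cube.
  y = -2: RHS = -162 is not a perfect cube.
  y = 3: RHS = 503 is not a perfect cube.
  y = -3: RHS = -523 is not a perfect cube.
Continuing the search up to |y| = 45 finds no solutions either.
No (x, y) in the scanned range satisfies the equation.

No integer solutions with |y| ≤ 45.


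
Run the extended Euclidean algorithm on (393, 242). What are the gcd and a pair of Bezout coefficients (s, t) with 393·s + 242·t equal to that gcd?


Euclidean algorithm on (393, 242) — divide until remainder is 0:
  393 = 1 · 242 + 151
  242 = 1 · 151 + 91
  151 = 1 · 91 + 60
  91 = 1 · 60 + 31
  60 = 1 · 31 + 29
  31 = 1 · 29 + 2
  29 = 14 · 2 + 1
  2 = 2 · 1 + 0
gcd(393, 242) = 1.
Track Bezout coefficients alongside the remainders: start with r₀ = 393 = a·1 + b·0 (s = 1, t = 0) and r₁ = 242 = a·0 + b·1 (s = 0, t = 1); each new remainder r_{k+1} = r_{k-1} − q_k·r_k inherits s_{k+1} = s_{k-1} − q_k·s_k, t_{k+1} = t_{k-1} − q_k·t_k, so r_k = a·s_k + b·t_k at every step:
  q = 1: r = 151, s = 1 − 1·0 = 1, t = 0 − 1·1 = -1  (check: 393·1 + 242·(-1) = 151)
  q = 1: r = 91, s = 0 − 1·1 = -1, t = 1 − 1·(-1) = 2  (check: 393·(-1) + 242·2 = 91)
  q = 1: r = 60, s = 1 − 1·(-1) = 2, t = -1 − 1·2 = -3  (check: 393·2 + 242·(-3) = 60)
  q = 1: r = 31, s = -1 − 1·2 = -3, t = 2 − 1·(-3) = 5  (check: 393·(-3) + 242·5 = 31)
  q = 1: r = 29, s = 2 − 1·(-3) = 5, t = -3 − 1·5 = -8  (check: 393·5 + 242·(-8) = 29)
  q = 1: r = 2, s = -3 − 1·5 = -8, t = 5 − 1·(-8) = 13  (check: 393·(-8) + 242·13 = 2)
  q = 14: r = 1, s = 5 − 14·(-8) = 117, t = -8 − 14·13 = -190  (check: 393·117 + 242·(-190) = 1)
The row with r = 1 (the gcd) gives the Bezout coefficients s = 117, t = -190.
Result: 393 · (117) + 242 · (-190) = 1.

gcd(393, 242) = 1; s = 117, t = -190 (check: 393·117 + 242·(-190) = 1).


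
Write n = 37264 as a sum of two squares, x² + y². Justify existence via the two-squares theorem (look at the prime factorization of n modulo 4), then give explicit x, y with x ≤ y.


Step 1: Factor n = 37264 = 2^4 · 17 · 137.
Step 2: Check the mod-4 condition on each prime factor: 2 = 2 (special); 17 ≡ 1 (mod 4), exponent 1; 137 ≡ 1 (mod 4), exponent 1.
All primes ≡ 3 (mod 4) appear to even exponent (or don't appear), so by the two-squares theorem n IS expressible as a sum of two squares.
Step 3: Build a representation. Group n = k² · m with k = 4 and m = 17 · 137 = 2329 (a product of primes ≡ 1 (mod 4)); a representation of m scales to one of n via (k·x)² + (k·y)² = k²(x² + y²). Each prime p ≡ 1 (mod 4) is itself a sum of two squares; find a² by testing p − a² for a perfect square:
  17: 17 − 1² = 16 = 4² ⇒ 17 = 1² + 4².
  137: 137 − 1² = 136, 137 − 2² = 133, 137 − 3² = 128, 137 − 4² = 121 = 11² ⇒ 137 = 4² + 11².
  Combine using the Brahmagupta–Fibonacci identity (a² + b²)(c² + d²) = (ac − bd)² + (ad + bc)² = (ac + bd)² + (ad − bc)²:
  17 · 137 = 2329: from (1² + 4²)(4² + 11²), take (1·4 − 4·11, 1·11 + 4·4) = (4 − 44, 11 + 16) = (-40, 27); dropping signs (only squares matter) gives (40, 27); check 40² + 27² = 1600 + 729 = 2329 ✓.
  Scale by k = 4: (4·40, 4·27) = (160, 108).
Step 4: Order so x ≤ y and verify: 108² + 160² = 11664 + 25600 = 37264 = n. ✓

n = 37264 = 108² + 160² (one valid representation with x ≤ y).


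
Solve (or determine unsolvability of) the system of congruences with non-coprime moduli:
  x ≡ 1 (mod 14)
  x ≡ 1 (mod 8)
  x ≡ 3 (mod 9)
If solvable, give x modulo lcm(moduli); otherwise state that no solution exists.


Moduli 14, 8, 9 are not pairwise coprime, so CRT works modulo lcm(m_i) when all pairwise compatibility conditions hold.
Pairwise compatibility: gcd(m_i, m_j) must divide a_i - a_j for every pair.
Merge one congruence at a time:
  Start: x ≡ 1 (mod 14).
  Combine with x ≡ 1 (mod 8): gcd(14, 8) = 2; 1 - 1 = 0, which IS divisible by 2, so compatible.
    Write x = 1 + 14·t and substitute into x ≡ 1 (mod 8): 14·t ≡ 1 − 1 = 0 (mod 8).
    Divide the congruence (and modulus) by g = 2: 7·t ≡ 0 (mod 4).
    Reduce coefficients mod 4: 3·t ≡ 0 (mod 4).
    The inverse of 3 mod 4 is 3 (since 3·3 = 9 = 2·4 + 1), so t ≡ 3·0 = 0 ≡ 0 (mod 4).
    Then x = 1 + 14·0 = 1, valid modulo lcm(14, 8) = 56: x ≡ 1 (mod 56).
  Combine with x ≡ 3 (mod 9): gcd(56, 9) = 1; 3 - 1 = 2, which IS divisible by 1, so compatible.
    Write x = 1 + 56·t and substitute into x ≡ 3 (mod 9): 56·t ≡ 3 − 1 = 2 (mod 9).
    Reduce coefficients mod 9: 2·t ≡ 2 (mod 9).
    The inverse of 2 mod 9 is 5 (since 2·5 = 10 = 1·9 + 1), so t ≡ 5·2 = 10 ≡ 1 (mod 9).
    Then x = 1 + 56·1 = 57, valid modulo lcm(56, 9) = 504: x ≡ 57 (mod 504).
Verify: 57 mod 14 = 1, 57 mod 8 = 1, 57 mod 9 = 3.

x ≡ 57 (mod 504).


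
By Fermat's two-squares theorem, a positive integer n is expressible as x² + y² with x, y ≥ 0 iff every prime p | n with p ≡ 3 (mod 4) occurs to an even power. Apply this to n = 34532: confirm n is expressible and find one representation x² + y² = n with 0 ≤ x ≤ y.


Step 1: Factor n = 34532 = 2^2 · 89 · 97.
Step 2: Check the mod-4 condition on each prime factor: 2 = 2 (special); 89 ≡ 1 (mod 4), exponent 1; 97 ≡ 1 (mod 4), exponent 1.
All primes ≡ 3 (mod 4) appear to even exponent (or don't appear), so by the two-squares theorem n IS expressible as a sum of two squares.
Step 3: Build a representation. Group n = k² · m with k = 2 and m = 89 · 97 = 8633 (a product of primes ≡ 1 (mod 4)); a representation of m scales to one of n via (k·x)² + (k·y)² = k²(x² + y²). Each prime p ≡ 1 (mod 4) is itself a sum of two squares; find a² by testing p − a² for a perfect square:
  89: 89 − 1² = 88, 89 − 2² = 85, 89 − 3² = 80, 89 − 4² = 73, 89 − 5² = 64 = 8² ⇒ 89 = 5² + 8².
  97: 97 − 1² = 96, 97 − 2² = 93, 97 − 3² = 88, 97 − 4² = 81 = 9² ⇒ 97 = 4² + 9².
  Combine using the Brahmagupta–Fibonacci identity (a² + b²)(c² + d²) = (ac − bd)² + (ad + bc)² = (ac + bd)² + (ad − bc)²:
  89 · 97 = 8633: from (5² + 8²)(4² + 9²), take (5·4 − 8·9, 5·9 + 8·4) = (20 − 72, 45 + 32) = (-52, 77); dropping signs (only squares matter) gives (52, 77); check 52² + 77² = 2704 + 5929 = 8633 ✓.
  Scale by k = 2: (2·52, 2·77) = (104, 154).
Step 4: Order so x ≤ y and verify: 104² + 154² = 10816 + 23716 = 34532 = n. ✓

n = 34532 = 104² + 154² (one valid representation with x ≤ y).


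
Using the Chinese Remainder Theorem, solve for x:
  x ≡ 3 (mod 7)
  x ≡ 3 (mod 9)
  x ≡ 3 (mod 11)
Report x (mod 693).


Moduli 7, 9, 11 are pairwise coprime; by CRT there is a unique solution modulo M = 7 · 9 · 11 = 693.
Solve pairwise, accumulating the modulus:
  Start with x ≡ 3 (mod 7).
  Combine with x ≡ 3 (mod 9): since gcd(7, 9) = 1, we get a unique residue mod 63.
    Write x = 3 + 7·t and substitute into x ≡ 3 (mod 9): 7·t ≡ 3 − 3 = 0 (mod 9).
    The inverse of 7 mod 9 is 4 (since 7·4 = 28 = 3·9 + 1), so t ≡ 4·0 = 0 ≡ 0 (mod 9).
    Then x = 3 + 7·0 = 3, valid modulo lcm(7, 9) = 63: x ≡ 3 (mod 63).
  Combine with x ≡ 3 (mod 11): since gcd(63, 11) = 1, we get a unique residue mod 693.
    Write x = 3 + 63·t and substitute into x ≡ 3 (mod 11): 63·t ≡ 3 − 3 = 0 (mod 11).
    Reduce coefficients mod 11: 8·t ≡ 0 (mod 11).
    The inverse of 8 mod 11 is 7 (since 8·7 = 56 = 5·11 + 1), so t ≡ 7·0 = 0 ≡ 0 (mod 11).
    Then x = 3 + 63·0 = 3, valid modulo lcm(63, 11) = 693: x ≡ 3 (mod 693).
Verify: 3 mod 7 = 3 ✓, 3 mod 9 = 3 ✓, 3 mod 11 = 3 ✓.

x ≡ 3 (mod 693).


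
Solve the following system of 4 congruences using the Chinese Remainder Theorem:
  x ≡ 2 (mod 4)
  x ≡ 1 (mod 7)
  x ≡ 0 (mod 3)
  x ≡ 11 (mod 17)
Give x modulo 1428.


Product of moduli M = 4 · 7 · 3 · 17 = 1428.
Merge one congruence at a time:
  Start: x ≡ 2 (mod 4).
  Combine with x ≡ 1 (mod 7); new modulus lcm = 28.
    Write x = 2 + 4·t and substitute into x ≡ 1 (mod 7): 4·t ≡ 1 − 2 = -1 (mod 7).
    Reduce coefficients mod 7: 4·t ≡ 6 (mod 7).
    The inverse of 4 mod 7 is 2 (since 4·2 = 8 = 1·7 + 1), so t ≡ 2·6 = 12 ≡ 5 (mod 7).
    Then x = 2 + 4·5 = 22, valid modulo lcm(4, 7) = 28: x ≡ 22 (mod 28).
  Combine with x ≡ 0 (mod 3); new modulus lcm = 84.
    Write x = 22 + 28·t and substitute into x ≡ 0 (mod 3): 28·t ≡ 0 − 22 = -22 (mod 3).
    Reduce coefficients mod 3: 1·t ≡ 2 (mod 3).
    So t ≡ 2 (mod 3).
    Then x = 22 + 28·2 = 78, valid modulo lcm(28, 3) = 84: x ≡ 78 (mod 84).
  Combine with x ≡ 11 (mod 17); new modulus lcm = 1428.
    Write x = 78 + 84·t and substitute into x ≡ 11 (mod 17): 84·t ≡ 11 − 78 = -67 (mod 17).
    Reduce coefficients mod 17: 16·t ≡ 1 (mod 17).
    The inverse of 16 mod 17 is 16 (since 16·16 = 256 = 15·17 + 1), so t ≡ 16·1 = 16 ≡ 16 (mod 17).
    Then x = 78 + 84·16 = 1422, valid modulo lcm(84, 17) = 1428: x ≡ 1422 (mod 1428).
Verify against each original: 1422 mod 4 = 2, 1422 mod 7 = 1, 1422 mod 3 = 0, 1422 mod 17 = 11.

x ≡ 1422 (mod 1428).


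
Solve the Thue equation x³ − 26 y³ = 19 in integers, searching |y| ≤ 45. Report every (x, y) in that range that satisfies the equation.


The equation is x³ - 26y³ = 19. For fixed y, x³ = 26·y³ + 19, so a solution requires the RHS to be a perfect cube.
Strategy: iterate y from -45 to 45, compute RHS = 26·y³ + 19, and check whether it is a (positive or negative) perfect cube.
Check small values of y:
  y = 0: RHS = 19 is not a perfect cube.
  y = 1: RHS = 45 is not a perfect cube.
  y = -1: RHS = -7 is not a perfect cube.
  y = 2: RHS = 227 is not a perfect cube.
  y = -2: RHS = -189 is not a perfect cube.
  y = 3: RHS = 721 is not a perfect cube.
  y = -3: RHS = -683 is not a perfect cube.
Continuing the search up to |y| = 45 finds no solutions either.
No (x, y) in the scanned range satisfies the equation.

No integer solutions with |y| ≤ 45.


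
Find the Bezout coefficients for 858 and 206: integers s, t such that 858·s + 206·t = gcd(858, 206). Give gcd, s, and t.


Euclidean algorithm on (858, 206) — divide until remainder is 0:
  858 = 4 · 206 + 34
  206 = 6 · 34 + 2
  34 = 17 · 2 + 0
gcd(858, 206) = 2.
Track Bezout coefficients alongside the remainders: start with r₀ = 858 = a·1 + b·0 (s = 1, t = 0) and r₁ = 206 = a·0 + b·1 (s = 0, t = 1); each new remainder r_{k+1} = r_{k-1} − q_k·r_k inherits s_{k+1} = s_{k-1} − q_k·s_k, t_{k+1} = t_{k-1} − q_k·t_k, so r_k = a·s_k + b·t_k at every step:
  q = 4: r = 34, s = 1 − 4·0 = 1, t = 0 − 4·1 = -4  (check: 858·1 + 206·(-4) = 34)
  q = 6: r = 2, s = 0 − 6·1 = -6, t = 1 − 6·(-4) = 25  (check: 858·(-6) + 206·25 = 2)
The row with r = 2 (the gcd) gives the Bezout coefficients s = -6, t = 25.
Result: 858 · (-6) + 206 · (25) = 2.

gcd(858, 206) = 2; s = -6, t = 25 (check: 858·(-6) + 206·25 = 2).


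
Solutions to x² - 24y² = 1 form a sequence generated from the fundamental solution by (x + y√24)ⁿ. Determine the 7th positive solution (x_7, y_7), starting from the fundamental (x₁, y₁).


Step 1: Find the fundamental solution (x₁, y₁) of x² - 24y² = 1.
  Expand √24 as a continued fraction. a₀ = ⌊√24⌋ = 4; iterate m_{k+1} = d_k·a_k − m_k, d_{k+1} = (24 − m_{k+1}²)/d_k, a_{k+1} = ⌊(a₀ + m_{k+1})/d_{k+1}⌋ (starting m₀ = 0, d₀ = 1), with convergents p_k = a_k·p_{k-1} + p_{k-2}, q_k = a_k·q_{k-1} + q_{k-2} (p₋₁ = 1, q₋₁ = 0):
  k = 0: a₀ = 4; p₀/q₀ = 4/1; p₀² − 24·q₀² = 16 − 24 = -8.
  k = 1: m = 4, d = 8, a = ⌊(4 + 4)/8⌋ = 1; p/q = (1·4 + 1)/(1·1 + 0) = 5/1; p² − 24·q² = 25 − 24 = 1.
  The first convergent with p² − 24·q² = 1 gives the fundamental solution (x₁, y₁) = (5, 1).
Step 2: Apply the recurrence (x_{n+1}, y_{n+1}) = (x₁x_n + 24y₁y_n, x₁y_n + y₁x_n) repeatedly.
  From (x_1, y_1) = (5, 1): x_2 = 5·5 + 24·1·1 = 49; y_2 = 5·1 + 1·5 = 10.
  From (x_2, y_2) = (49, 10): x_3 = 5·49 + 24·1·10 = 485; y_3 = 5·10 + 1·49 = 99.
  From (x_3, y_3) = (485, 99): x_4 = 5·485 + 24·1·99 = 4801; y_4 = 5·99 + 1·485 = 980.
  From (x_4, y_4) = (4801, 980): x_5 = 5·4801 + 24·1·980 = 47525; y_5 = 5·980 + 1·4801 = 9701.
  From (x_5, y_5) = (47525, 9701): x_6 = 5·47525 + 24·1·9701 = 470449; y_6 = 5·9701 + 1·47525 = 96030.
  From (x_6, y_6) = (470449, 96030): x_7 = 5·470449 + 24·1·96030 = 4656965; y_7 = 5·96030 + 1·470449 = 950599.
Step 3: Verify x_7² - 24·y_7² = 21687323011225 - 21687323011224 = 1 (should be 1). ✓

(x_1, y_1) = (5, 1); (x_7, y_7) = (4656965, 950599).


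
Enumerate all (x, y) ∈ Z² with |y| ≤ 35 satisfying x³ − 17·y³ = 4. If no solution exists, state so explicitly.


The equation is x³ - 17y³ = 4. For fixed y, x³ = 17·y³ + 4, so a solution requires the RHS to be a perfect cube.
Strategy: iterate y from -35 to 35, compute RHS = 17·y³ + 4, and check whether it is a (positive or negative) perfect cube.
Check small values of y:
  y = 0: RHS = 4 is not a perfect cube.
  y = 1: RHS = 21 is not a perfect cube.
  y = -1: RHS = -13 is not a perfect cube.
  y = 2: RHS = 140 is not a perfect cube.
  y = -2: RHS = -132 is not a perfect cube.
  y = 3: RHS = 463 is not a perfect cube.
  y = -3: RHS = -455 is not a perfect cube.
Continuing the search up to |y| = 35 finds no solutions either.
No (x, y) in the scanned range satisfies the equation.

No integer solutions with |y| ≤ 35.


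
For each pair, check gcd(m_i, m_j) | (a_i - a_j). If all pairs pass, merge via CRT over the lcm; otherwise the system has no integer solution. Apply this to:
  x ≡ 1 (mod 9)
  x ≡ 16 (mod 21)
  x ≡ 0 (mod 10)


Moduli 9, 21, 10 are not pairwise coprime, so CRT works modulo lcm(m_i) when all pairwise compatibility conditions hold.
Pairwise compatibility: gcd(m_i, m_j) must divide a_i - a_j for every pair.
Merge one congruence at a time:
  Start: x ≡ 1 (mod 9).
  Combine with x ≡ 16 (mod 21): gcd(9, 21) = 3; 16 - 1 = 15, which IS divisible by 3, so compatible.
    Write x = 1 + 9·t and substitute into x ≡ 16 (mod 21): 9·t ≡ 16 − 1 = 15 (mod 21).
    Divide the congruence (and modulus) by g = 3: 3·t ≡ 5 (mod 7).
    The inverse of 3 mod 7 is 5 (since 3·5 = 15 = 2·7 + 1), so t ≡ 5·5 = 25 ≡ 4 (mod 7).
    Then x = 1 + 9·4 = 37, valid modulo lcm(9, 21) = 63: x ≡ 37 (mod 63).
  Combine with x ≡ 0 (mod 10): gcd(63, 10) = 1; 0 - 37 = -37, which IS divisible by 1, so compatible.
    Write x = 37 + 63·t and substitute into x ≡ 0 (mod 10): 63·t ≡ 0 − 37 = -37 (mod 10).
    Reduce coefficients mod 10: 3·t ≡ 3 (mod 10).
    The inverse of 3 mod 10 is 7 (since 3·7 = 21 = 2·10 + 1), so t ≡ 7·3 = 21 ≡ 1 (mod 10).
    Then x = 37 + 63·1 = 100, valid modulo lcm(63, 10) = 630: x ≡ 100 (mod 630).
Verify: 100 mod 9 = 1, 100 mod 21 = 16, 100 mod 10 = 0.

x ≡ 100 (mod 630).


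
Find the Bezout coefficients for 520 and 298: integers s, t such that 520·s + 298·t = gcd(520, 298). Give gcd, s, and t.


Euclidean algorithm on (520, 298) — divide until remainder is 0:
  520 = 1 · 298 + 222
  298 = 1 · 222 + 76
  222 = 2 · 76 + 70
  76 = 1 · 70 + 6
  70 = 11 · 6 + 4
  6 = 1 · 4 + 2
  4 = 2 · 2 + 0
gcd(520, 298) = 2.
Track Bezout coefficients alongside the remainders: start with r₀ = 520 = a·1 + b·0 (s = 1, t = 0) and r₁ = 298 = a·0 + b·1 (s = 0, t = 1); each new remainder r_{k+1} = r_{k-1} − q_k·r_k inherits s_{k+1} = s_{k-1} − q_k·s_k, t_{k+1} = t_{k-1} − q_k·t_k, so r_k = a·s_k + b·t_k at every step:
  q = 1: r = 222, s = 1 − 1·0 = 1, t = 0 − 1·1 = -1  (check: 520·1 + 298·(-1) = 222)
  q = 1: r = 76, s = 0 − 1·1 = -1, t = 1 − 1·(-1) = 2  (check: 520·(-1) + 298·2 = 76)
  q = 2: r = 70, s = 1 − 2·(-1) = 3, t = -1 − 2·2 = -5  (check: 520·3 + 298·(-5) = 70)
  q = 1: r = 6, s = -1 − 1·3 = -4, t = 2 − 1·(-5) = 7  (check: 520·(-4) + 298·7 = 6)
  q = 11: r = 4, s = 3 − 11·(-4) = 47, t = -5 − 11·7 = -82  (check: 520·47 + 298·(-82) = 4)
  q = 1: r = 2, s = -4 − 1·47 = -51, t = 7 − 1·(-82) = 89  (check: 520·(-51) + 298·89 = 2)
The row with r = 2 (the gcd) gives the Bezout coefficients s = -51, t = 89.
Result: 520 · (-51) + 298 · (89) = 2.

gcd(520, 298) = 2; s = -51, t = 89 (check: 520·(-51) + 298·89 = 2).


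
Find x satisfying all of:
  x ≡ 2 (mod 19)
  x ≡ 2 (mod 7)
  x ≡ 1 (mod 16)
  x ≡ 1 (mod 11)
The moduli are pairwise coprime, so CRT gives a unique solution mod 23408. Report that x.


Product of moduli M = 19 · 7 · 16 · 11 = 23408.
Merge one congruence at a time:
  Start: x ≡ 2 (mod 19).
  Combine with x ≡ 2 (mod 7); new modulus lcm = 133.
    Write x = 2 + 19·t and substitute into x ≡ 2 (mod 7): 19·t ≡ 2 − 2 = 0 (mod 7).
    Reduce coefficients mod 7: 5·t ≡ 0 (mod 7).
    The inverse of 5 mod 7 is 3 (since 5·3 = 15 = 2·7 + 1), so t ≡ 3·0 = 0 ≡ 0 (mod 7).
    Then x = 2 + 19·0 = 2, valid modulo lcm(19, 7) = 133: x ≡ 2 (mod 133).
  Combine with x ≡ 1 (mod 16); new modulus lcm = 2128.
    Write x = 2 + 133·t and substitute into x ≡ 1 (mod 16): 133·t ≡ 1 − 2 = -1 (mod 16).
    Reduce coefficients mod 16: 5·t ≡ 15 (mod 16).
    The inverse of 5 mod 16 is 13 (since 5·13 = 65 = 4·16 + 1), so t ≡ 13·15 = 195 ≡ 3 (mod 16).
    Then x = 2 + 133·3 = 401, valid modulo lcm(133, 16) = 2128: x ≡ 401 (mod 2128).
  Combine with x ≡ 1 (mod 11); new modulus lcm = 23408.
    Write x = 401 + 2128·t and substitute into x ≡ 1 (mod 11): 2128·t ≡ 1 − 401 = -400 (mod 11).
    Reduce coefficients mod 11: 5·t ≡ 7 (mod 11).
    The inverse of 5 mod 11 is 9 (since 5·9 = 45 = 4·11 + 1), so t ≡ 9·7 = 63 ≡ 8 (mod 11).
    Then x = 401 + 2128·8 = 17425, valid modulo lcm(2128, 11) = 23408: x ≡ 17425 (mod 23408).
Verify against each original: 17425 mod 19 = 2, 17425 mod 7 = 2, 17425 mod 16 = 1, 17425 mod 11 = 1.

x ≡ 17425 (mod 23408).


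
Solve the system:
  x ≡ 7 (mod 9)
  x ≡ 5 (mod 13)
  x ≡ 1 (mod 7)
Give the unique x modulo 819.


Moduli 9, 13, 7 are pairwise coprime; by CRT there is a unique solution modulo M = 9 · 13 · 7 = 819.
Solve pairwise, accumulating the modulus:
  Start with x ≡ 7 (mod 9).
  Combine with x ≡ 5 (mod 13): since gcd(9, 13) = 1, we get a unique residue mod 117.
    Write x = 7 + 9·t and substitute into x ≡ 5 (mod 13): 9·t ≡ 5 − 7 = -2 (mod 13).
    Reduce coefficients mod 13: 9·t ≡ 11 (mod 13).
    The inverse of 9 mod 13 is 3 (since 9·3 = 27 = 2·13 + 1), so t ≡ 3·11 = 33 ≡ 7 (mod 13).
    Then x = 7 + 9·7 = 70, valid modulo lcm(9, 13) = 117: x ≡ 70 (mod 117).
  Combine with x ≡ 1 (mod 7): since gcd(117, 7) = 1, we get a unique residue mod 819.
    Write x = 70 + 117·t and substitute into x ≡ 1 (mod 7): 117·t ≡ 1 − 70 = -69 (mod 7).
    Reduce coefficients mod 7: 5·t ≡ 1 (mod 7).
    The inverse of 5 mod 7 is 3 (since 5·3 = 15 = 2·7 + 1), so t ≡ 3·1 = 3 ≡ 3 (mod 7).
    Then x = 70 + 117·3 = 421, valid modulo lcm(117, 7) = 819: x ≡ 421 (mod 819).
Verify: 421 mod 9 = 7 ✓, 421 mod 13 = 5 ✓, 421 mod 7 = 1 ✓.

x ≡ 421 (mod 819).


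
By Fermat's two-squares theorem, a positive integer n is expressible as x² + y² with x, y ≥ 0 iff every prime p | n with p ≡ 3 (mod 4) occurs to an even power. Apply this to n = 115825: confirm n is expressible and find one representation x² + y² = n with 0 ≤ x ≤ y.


Step 1: Factor n = 115825 = 5^2 · 41 · 113.
Step 2: Check the mod-4 condition on each prime factor: 5 ≡ 1 (mod 4), exponent 2; 41 ≡ 1 (mod 4), exponent 1; 113 ≡ 1 (mod 4), exponent 1.
All primes ≡ 3 (mod 4) appear to even exponent (or don't appear), so by the two-squares theorem n IS expressible as a sum of two squares.
Step 3: Build a representation. Group n = k² · m with k = 5 and m = 41 · 113 = 4633 (a product of primes ≡ 1 (mod 4)); a representation of m scales to one of n via (k·x)² + (k·y)² = k²(x² + y²). Each prime p ≡ 1 (mod 4) is itself a sum of two squares; find a² by testing p − a² for a perfect square:
  41: 41 − 1² = 40, 41 − 2² = 37, 41 − 3² = 32, 41 − 4² = 25 = 5² ⇒ 41 = 4² + 5².
  113: 113 − 1² = 112, 113 − 2² = 109, 113 − 3² = 104, 113 − 4² = 97, 113 − 5² = 88, 113 − 6² = 77, 113 − 7² = 64 = 8² ⇒ 113 = 7² + 8².
  Combine using the Brahmagupta–Fibonacci identity (a² + b²)(c² + d²) = (ac − bd)² + (ad + bc)² = (ac + bd)² + (ad − bc)²:
  41 · 113 = 4633: from (4² + 5²)(7² + 8²), take (4·7 − 5·8, 4·8 + 5·7) = (28 − 40, 32 + 35) = (-12, 67); dropping signs (only squares matter) gives (12, 67); check 12² + 67² = 144 + 4489 = 4633 ✓.
  Scale by k = 5: (5·12, 5·67) = (60, 335).
Step 4: Order so x ≤ y and verify: 60² + 335² = 3600 + 112225 = 115825 = n. ✓

n = 115825 = 60² + 335² (one valid representation with x ≤ y).


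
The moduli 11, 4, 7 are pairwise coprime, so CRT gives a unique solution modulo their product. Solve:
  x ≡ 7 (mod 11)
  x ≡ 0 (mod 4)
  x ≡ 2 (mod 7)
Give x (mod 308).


Moduli 11, 4, 7 are pairwise coprime; by CRT there is a unique solution modulo M = 11 · 4 · 7 = 308.
Solve pairwise, accumulating the modulus:
  Start with x ≡ 7 (mod 11).
  Combine with x ≡ 0 (mod 4): since gcd(11, 4) = 1, we get a unique residue mod 44.
    Write x = 7 + 11·t and substitute into x ≡ 0 (mod 4): 11·t ≡ 0 − 7 = -7 (mod 4).
    Reduce coefficients mod 4: 3·t ≡ 1 (mod 4).
    The inverse of 3 mod 4 is 3 (since 3·3 = 9 = 2·4 + 1), so t ≡ 3·1 = 3 ≡ 3 (mod 4).
    Then x = 7 + 11·3 = 40, valid modulo lcm(11, 4) = 44: x ≡ 40 (mod 44).
  Combine with x ≡ 2 (mod 7): since gcd(44, 7) = 1, we get a unique residue mod 308.
    Write x = 40 + 44·t and substitute into x ≡ 2 (mod 7): 44·t ≡ 2 − 40 = -38 (mod 7).
    Reduce coefficients mod 7: 2·t ≡ 4 (mod 7).
    The inverse of 2 mod 7 is 4 (since 2·4 = 8 = 1·7 + 1), so t ≡ 4·4 = 16 ≡ 2 (mod 7).
    Then x = 40 + 44·2 = 128, valid modulo lcm(44, 7) = 308: x ≡ 128 (mod 308).
Verify: 128 mod 11 = 7 ✓, 128 mod 4 = 0 ✓, 128 mod 7 = 2 ✓.

x ≡ 128 (mod 308).


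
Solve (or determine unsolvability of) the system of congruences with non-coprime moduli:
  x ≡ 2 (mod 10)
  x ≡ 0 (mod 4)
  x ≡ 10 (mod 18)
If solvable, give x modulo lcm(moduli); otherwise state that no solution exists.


Moduli 10, 4, 18 are not pairwise coprime, so CRT works modulo lcm(m_i) when all pairwise compatibility conditions hold.
Pairwise compatibility: gcd(m_i, m_j) must divide a_i - a_j for every pair.
Merge one congruence at a time:
  Start: x ≡ 2 (mod 10).
  Combine with x ≡ 0 (mod 4): gcd(10, 4) = 2; 0 - 2 = -2, which IS divisible by 2, so compatible.
    Write x = 2 + 10·t and substitute into x ≡ 0 (mod 4): 10·t ≡ 0 − 2 = -2 (mod 4).
    Divide the congruence (and modulus) by g = 2: 5·t ≡ -1 (mod 2).
    Reduce coefficients mod 2: 1·t ≡ 1 (mod 2).
    So t ≡ 1 (mod 2).
    Then x = 2 + 10·1 = 12, valid modulo lcm(10, 4) = 20: x ≡ 12 (mod 20).
  Combine with x ≡ 10 (mod 18): gcd(20, 18) = 2; 10 - 12 = -2, which IS divisible by 2, so compatible.
    Write x = 12 + 20·t and substitute into x ≡ 10 (mod 18): 20·t ≡ 10 − 12 = -2 (mod 18).
    Divide the congruence (and modulus) by g = 2: 10·t ≡ -1 (mod 9).
    Reduce coefficients mod 9: 1·t ≡ 8 (mod 9).
    So t ≡ 8 (mod 9).
    Then x = 12 + 20·8 = 172, valid modulo lcm(20, 18) = 180: x ≡ 172 (mod 180).
Verify: 172 mod 10 = 2, 172 mod 4 = 0, 172 mod 18 = 10.

x ≡ 172 (mod 180).


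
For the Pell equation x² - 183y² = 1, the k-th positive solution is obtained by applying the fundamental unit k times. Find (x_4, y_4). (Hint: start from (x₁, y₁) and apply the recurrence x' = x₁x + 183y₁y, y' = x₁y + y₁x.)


Step 1: Find the fundamental solution (x₁, y₁) of x² - 183y² = 1.
  Expand √183 as a continued fraction. a₀ = ⌊√183⌋ = 13; iterate m_{k+1} = d_k·a_k − m_k, d_{k+1} = (183 − m_{k+1}²)/d_k, a_{k+1} = ⌊(a₀ + m_{k+1})/d_{k+1}⌋ (starting m₀ = 0, d₀ = 1), with convergents p_k = a_k·p_{k-1} + p_{k-2}, q_k = a_k·q_{k-1} + q_{k-2} (p₋₁ = 1, q₋₁ = 0):
  k = 0: a₀ = 13; p₀/q₀ = 13/1; p₀² − 183·q₀² = 169 − 183 = -14.
  k = 1: m = 13, d = 14, a = ⌊(13 + 13)/14⌋ = 1; p/q = (1·13 + 1)/(1·1 + 0) = 14/1; p² − 183·q² = 196 − 183 = 13.
  k = 2: m = 1, d = 13, a = ⌊(13 + 1)/13⌋ = 1; p/q = (1·14 + 13)/(1·1 + 1) = 27/2; p² − 183·q² = 729 − 732 = -3.
  k = 3: m = 12, d = 3, a = ⌊(13 + 12)/3⌋ = 8; p/q = (8·27 + 14)/(8·2 + 1) = 230/17; p² − 183·q² = 52900 − 52887 = 13.
  k = 4: m = 12, d = 13, a = ⌊(13 + 12)/13⌋ = 1; p/q = (1·230 + 27)/(1·17 + 2) = 257/19; p² − 183·q² = 66049 − 66063 = -14.
  k = 5: m = 1, d = 14, a = ⌊(13 + 1)/14⌋ = 1; p/q = (1·257 + 230)/(1·19 + 17) = 487/36; p² − 183·q² = 237169 − 237168 = 1.
  The first convergent with p² − 183·q² = 1 gives the fundamental solution (x₁, y₁) = (487, 36).
Step 2: Apply the recurrence (x_{n+1}, y_{n+1}) = (x₁x_n + 183y₁y_n, x₁y_n + y₁x_n) repeatedly.
  From (x_1, y_1) = (487, 36): x_2 = 487·487 + 183·36·36 = 474337; y_2 = 487·36 + 36·487 = 35064.
  From (x_2, y_2) = (474337, 35064): x_3 = 487·474337 + 183·36·35064 = 462003751; y_3 = 487·35064 + 36·474337 = 34152300.
  From (x_3, y_3) = (462003751, 34152300): x_4 = 487·462003751 + 183·36·34152300 = 449991179137; y_4 = 487·34152300 + 36·462003751 = 33264305136.
Step 3: Verify x_4² - 183·y_4² = 202492061301107624064769 - 202492061301107624064768 = 1 (should be 1). ✓

(x_1, y_1) = (487, 36); (x_4, y_4) = (449991179137, 33264305136).


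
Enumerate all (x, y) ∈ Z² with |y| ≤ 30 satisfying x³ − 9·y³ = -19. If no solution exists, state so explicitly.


The equation is x³ - 9y³ = -19. For fixed y, x³ = 9·y³ − 19, so a solution requires the RHS to be a perfect cube.
Strategy: iterate y from -30 to 30, compute RHS = 9·y³ − 19, and check whether it is a (positive or negative) perfect cube.
Check small values of y:
  y = 0: RHS = -19 is not a perfect cube.
  y = 1: RHS = -10 is not a perfect cube.
  y = -1: RHS = -28 is not a perfect cube.
  y = 2: RHS = 53 is not a perfect cube.
  y = -2: RHS = -91 is not a perfect cube.
  y = 3: RHS = 224 is not a perfect cube.
  y = -3: RHS = -262 is not a perfect cube.
Continuing the search up to |y| = 30 finds no solutions either.
No (x, y) in the scanned range satisfies the equation.

No integer solutions with |y| ≤ 30.
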